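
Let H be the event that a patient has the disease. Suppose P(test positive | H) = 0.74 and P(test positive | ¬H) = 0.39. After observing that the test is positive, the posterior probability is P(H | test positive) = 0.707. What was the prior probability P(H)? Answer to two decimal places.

Bayes' rule in odds form gives O(H|E) = O(H)·[P(E|H)/P(E|¬H)], hence O(H) = O(H|E)/LR.
Posterior odds = 0.707/(1−0.707) = 2.4130. LR = 0.74/0.39 = 1.8974.
Prior odds = 2.4130/1.8974 = 1.2717, so P(H) = 1.2717/(1+1.2717) ≈ 0.56.

P(H) = 0.56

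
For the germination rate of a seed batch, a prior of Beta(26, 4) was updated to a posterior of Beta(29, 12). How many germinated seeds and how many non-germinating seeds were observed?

Under Beta–binomial conjugacy the posterior parameters are (α+s, β+f).
So s = 29 − 26 = 3 and f = 12 − 4 = 8.

3 germinated seeds and 8 non-germinating seeds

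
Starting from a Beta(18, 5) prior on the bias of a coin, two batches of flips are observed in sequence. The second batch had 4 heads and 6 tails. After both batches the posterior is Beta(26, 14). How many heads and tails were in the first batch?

Because Beta–binomial updating is additive in the counts, the combined data contributed (α_post−α_prior, β_post−β_prior) successes and failures.
Total across both batches: 26−18=8 heads, 14−5=9 tails.
Subtract the second batch: 8−4=4 heads and 9−6=3 tails.

4 heads and 3 tails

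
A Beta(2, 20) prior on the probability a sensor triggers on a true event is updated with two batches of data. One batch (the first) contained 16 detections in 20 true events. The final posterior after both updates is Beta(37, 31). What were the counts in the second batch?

19 detections and 7 misses

Because Beta–binomial updating is additive in the counts, the combined data contributed (α_post−α_prior, β_post−β_prior) successes and failures.
Total across both batches: 37−2=35 detections, 31−20=11 misses.
Subtract the first batch: 35−16=19 detections and 11−4=7 misses.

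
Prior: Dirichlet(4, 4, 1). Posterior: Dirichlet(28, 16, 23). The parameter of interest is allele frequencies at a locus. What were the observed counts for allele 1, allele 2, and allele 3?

For a Dirichlet(α) prior with multinomial counts c, the posterior is Dirichlet(α + c) componentwise.
Counts are posterior − prior componentwise: 28−4=24, 16−4=12, 23−1=22.

counts (24, 12, 22)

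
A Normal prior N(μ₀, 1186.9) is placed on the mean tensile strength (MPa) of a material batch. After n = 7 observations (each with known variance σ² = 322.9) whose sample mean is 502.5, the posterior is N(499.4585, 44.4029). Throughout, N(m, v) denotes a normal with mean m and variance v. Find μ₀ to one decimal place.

With known observation variance, the Normal–Normal posterior has precision τ_n = τ₀ + n/σ² and mean μ_n = (τ₀μ₀ + (n/σ²)x̄)/τ_n.
Here τ₀ = 1/1186.9 = 0.000843 and τ_data = 7/322.9 = 0.021679, so τ_n = 0.022522.
Rearranging for μ₀: μ₀ = (μ_n·τ_n − τ_data·x̄)/τ₀ = (499.4585·0.022522 − 0.021679·502.5) / 0.000843 = 0.355107/0.000843 ≈ 421.2.

μ₀ = 421.2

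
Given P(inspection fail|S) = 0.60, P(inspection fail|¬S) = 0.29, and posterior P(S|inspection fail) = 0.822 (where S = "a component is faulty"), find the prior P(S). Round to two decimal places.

P(S) = 0.69

Bayes' rule in odds form gives O(S|E) = O(S)·[P(E|S)/P(E|¬S)], hence O(S) = O(S|E)/LR.
Posterior odds = 0.822/(1−0.822) = 4.6180. LR = 0.60/0.29 = 2.0690.
Prior odds = 4.6180/2.0690 = 2.2320, so P(S) = 2.2320/(1+2.2320) ≈ 0.69.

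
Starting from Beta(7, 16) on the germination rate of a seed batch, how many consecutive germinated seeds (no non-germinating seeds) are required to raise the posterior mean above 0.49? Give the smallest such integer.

k = 9

After k germinated seeds and 0 non-germinating seeds the posterior is Beta(7+k, 16), with mean (7+k)/(7+16+k).
Set (7+k)/(23+k) > 0.49 and solve: k > (0.49·23 − 7)/(1 − 0.49) = 8.373.
The smallest integer exceeding 8.373 is 9.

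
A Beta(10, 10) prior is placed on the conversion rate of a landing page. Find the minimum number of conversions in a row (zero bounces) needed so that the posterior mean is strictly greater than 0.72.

k = 16

After k conversions and 0 bounces the posterior is Beta(10+k, 10), with mean (10+k)/(10+10+k).
Set (10+k)/(20+k) > 0.72 and solve: k > (0.72·20 − 10)/(1 − 0.72) = 15.714.
The smallest integer exceeding 15.714 is 16, and checking k=16: (26)/(36) = 0.7222 > 0.72.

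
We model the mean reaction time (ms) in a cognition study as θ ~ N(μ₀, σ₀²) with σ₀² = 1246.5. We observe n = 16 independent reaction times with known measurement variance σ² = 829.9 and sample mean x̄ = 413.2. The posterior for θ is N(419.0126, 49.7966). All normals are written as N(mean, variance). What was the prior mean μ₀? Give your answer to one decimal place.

μ₀ = 558.7

With known observation variance, the Normal–Normal posterior has precision τ_n = τ₀ + n/σ² and mean μ_n = (τ₀μ₀ + (n/σ²)x̄)/τ_n.
Here τ₀ = 1/1246.5 = 0.000802 and τ_data = 16/829.9 = 0.019279, so τ_n = 0.020081.
Rearranging for μ₀: μ₀ = (μ_n·τ_n − τ_data·x̄)/τ₀ = (419.0126·0.020081 − 0.019279·413.2) / 0.000802 = 0.448109/0.000802 ≈ 558.7.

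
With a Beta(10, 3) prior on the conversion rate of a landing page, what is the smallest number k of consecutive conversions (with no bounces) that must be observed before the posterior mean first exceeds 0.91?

After k conversions and 0 bounces the posterior is Beta(10+k, 3), with mean (10+k)/(10+3+k).
Set (10+k)/(13+k) > 0.91 and solve: k > (0.91·13 − 10)/(1 − 0.91) = 20.333.
The smallest integer exceeding 20.333 is 21.

k = 21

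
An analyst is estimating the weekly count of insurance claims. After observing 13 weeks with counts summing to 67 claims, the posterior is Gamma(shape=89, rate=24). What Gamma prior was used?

A Gamma(α, β) prior (rate parametrization) on a Poisson rate with n observations summing to S gives posterior Gamma(α+S, β+n).
So α = 89 − 67 = 22 and β = 24 − 13 = 11.

Gamma(shape=22, rate=11)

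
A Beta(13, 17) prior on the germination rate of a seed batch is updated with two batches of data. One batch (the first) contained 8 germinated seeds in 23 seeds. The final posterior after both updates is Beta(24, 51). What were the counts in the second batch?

Sequential conjugate updates are equivalent to a single update on the pooled data, so total successes = posterior α − prior α and total failures = posterior β − prior β.
Total across both batches: 24−13=11 germinated seeds, 51−17=34 non-germinating seeds.
Subtract the first batch: 11−8=3 germinated seeds and 34−15=19 non-germinating seeds.

3 germinated seeds and 19 non-germinating seeds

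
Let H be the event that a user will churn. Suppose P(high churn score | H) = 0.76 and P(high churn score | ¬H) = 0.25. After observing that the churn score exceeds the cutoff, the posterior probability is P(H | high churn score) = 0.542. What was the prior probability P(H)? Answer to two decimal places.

P(H) = 0.28

In odds form, posterior odds = prior odds × likelihood ratio, so prior odds = posterior odds ÷ LR.
Posterior odds = 0.542/(1−0.542) = 1.1834. LR = 0.76/0.25 = 3.0400.
Prior odds = 1.1834/3.0400 = 0.3893, so P(H) = 0.3893/(1+0.3893) ≈ 0.28.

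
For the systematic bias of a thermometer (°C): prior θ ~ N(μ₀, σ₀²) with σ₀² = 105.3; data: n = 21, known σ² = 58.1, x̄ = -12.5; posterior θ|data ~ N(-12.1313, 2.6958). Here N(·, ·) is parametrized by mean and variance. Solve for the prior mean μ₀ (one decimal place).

μ₀ = 1.9

The posterior mean is a precision-weighted average: μ_n = (τ₀μ₀ + τ_data·x̄)/(τ₀+τ_data), with τ₀=1/σ₀² and τ_data=n/σ².
Here τ₀ = 1/105.3 = 0.009497 and τ_data = 21/58.1 = 0.361446, so τ_n = 0.370943.
Rearranging for μ₀: μ₀ = (μ_n·τ_n − τ_data·x̄)/τ₀ = (-12.1313·0.370943 − 0.361446·-12.5) / 0.009497 = 0.018054/0.009497 ≈ 1.9.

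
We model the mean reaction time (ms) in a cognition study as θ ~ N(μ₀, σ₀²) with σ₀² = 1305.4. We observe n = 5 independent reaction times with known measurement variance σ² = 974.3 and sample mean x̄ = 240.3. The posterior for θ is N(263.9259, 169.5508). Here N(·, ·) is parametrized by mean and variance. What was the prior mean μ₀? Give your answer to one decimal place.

μ₀ = 422.2

With known observation variance, the Normal–Normal posterior has precision τ_n = τ₀ + n/σ² and mean μ_n = (τ₀μ₀ + (n/σ²)x̄)/τ_n.
Here τ₀ = 1/1305.4 = 0.000766 and τ_data = 5/974.3 = 0.005132, so τ_n = 0.005898.
Rearranging for μ₀: μ₀ = (μ_n·τ_n − τ_data·x̄)/τ₀ = (263.9259·0.005898 − 0.005132·240.3) / 0.000766 = 0.323415/0.000766 ≈ 422.2.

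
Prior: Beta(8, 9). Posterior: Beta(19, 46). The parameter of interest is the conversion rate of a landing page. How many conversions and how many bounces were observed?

11 conversions and 37 bounces

Beta is conjugate to the binomial likelihood: posterior = Beta(a+s, b+f).
So s = 19 − 8 = 11 and f = 46 − 9 = 37.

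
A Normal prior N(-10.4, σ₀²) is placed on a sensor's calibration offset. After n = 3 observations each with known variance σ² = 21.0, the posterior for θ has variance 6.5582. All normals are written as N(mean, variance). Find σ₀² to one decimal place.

For the Normal–Normal model with known σ², precisions add: τ_n = τ₀ + n/σ².
So 1/σ₀² = 1/6.5582 − 3/21.0 = 0.152481 − 0.142857 = 0.009624.
Hence σ₀² = 1/0.009624 ≈ 103.9.

σ₀² = 103.9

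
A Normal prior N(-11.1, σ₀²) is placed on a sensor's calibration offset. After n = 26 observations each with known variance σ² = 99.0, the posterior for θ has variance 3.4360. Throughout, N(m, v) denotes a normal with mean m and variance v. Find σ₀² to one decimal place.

σ₀² = 35.2

For the Normal–Normal model with known σ², precisions add: τ_n = τ₀ + n/σ².
So 1/σ₀² = 1/3.4360 − 26/99.0 = 0.291036 − 0.262626 = 0.028410.
Hence σ₀² = 1/0.028410 ≈ 35.2.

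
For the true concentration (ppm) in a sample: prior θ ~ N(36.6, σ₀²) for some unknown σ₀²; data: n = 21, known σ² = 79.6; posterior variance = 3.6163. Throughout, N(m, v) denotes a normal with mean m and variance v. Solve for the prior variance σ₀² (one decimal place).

Posterior precision equals prior precision plus data precision: 1/σ_n² = 1/σ₀² + n/σ².
So 1/σ₀² = 1/3.6163 − 21/79.6 = 0.276526 − 0.263819 = 0.012707.
Hence σ₀² = 1/0.012707 ≈ 78.7.

σ₀² = 78.7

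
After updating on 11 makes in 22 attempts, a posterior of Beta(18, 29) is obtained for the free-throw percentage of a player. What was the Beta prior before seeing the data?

Beta(7, 18)

A Beta(a, b) prior with s successes and f failures in binomial data gives a Beta(a+s, b+f) posterior.
Subtract the data counts: 18−11=7, 29−11=18.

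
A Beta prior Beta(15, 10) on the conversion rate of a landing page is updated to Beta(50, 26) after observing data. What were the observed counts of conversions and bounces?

35 conversions and 16 bounces

A Beta(a, b) prior with s successes and f failures in binomial data gives a Beta(a+s, b+f) posterior.
Match parameters: s=50−15=35, f=26−10=16.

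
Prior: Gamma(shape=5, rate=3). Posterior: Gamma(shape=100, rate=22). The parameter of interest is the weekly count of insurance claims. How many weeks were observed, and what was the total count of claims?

Gamma–Poisson conjugacy: posterior shape = α + Σxᵢ, posterior rate = β + n.
Matching: Σxᵢ = 100 − 5 = 95 and n = 22 − 3 = 19.

n = 19 weeks with total 95 claims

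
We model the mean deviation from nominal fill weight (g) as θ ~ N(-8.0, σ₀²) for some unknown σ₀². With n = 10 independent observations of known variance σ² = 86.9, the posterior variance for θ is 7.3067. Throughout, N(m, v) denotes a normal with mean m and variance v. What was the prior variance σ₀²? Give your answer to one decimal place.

Posterior precision equals prior precision plus data precision: 1/σ_n² = 1/σ₀² + n/σ².
So 1/σ₀² = 1/7.3067 − 10/86.9 = 0.136861 − 0.115075 = 0.021786.
Hence σ₀² = 1/0.021786 ≈ 45.9.

σ₀² = 45.9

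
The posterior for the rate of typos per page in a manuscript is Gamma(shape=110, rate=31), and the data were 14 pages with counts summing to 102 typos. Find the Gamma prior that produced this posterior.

Gamma(shape=8, rate=17)

A Gamma(α, β) prior (rate parametrization) on a Poisson rate with n observations summing to S gives posterior Gamma(α+S, β+n).
So α = 110 − 102 = 8 and β = 31 − 14 = 17.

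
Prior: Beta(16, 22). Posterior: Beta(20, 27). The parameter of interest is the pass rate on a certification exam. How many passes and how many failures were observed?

4 passes and 5 failures

Beta is conjugate to the binomial likelihood: posterior = Beta(a+s, b+f).
So s = 20 − 16 = 4 and f = 27 − 22 = 5.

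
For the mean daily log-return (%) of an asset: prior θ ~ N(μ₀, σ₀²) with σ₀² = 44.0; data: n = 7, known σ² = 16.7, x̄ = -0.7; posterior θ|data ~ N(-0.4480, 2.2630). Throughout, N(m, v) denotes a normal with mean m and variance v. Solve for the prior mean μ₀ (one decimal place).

μ₀ = 4.2

The posterior mean is a precision-weighted average: μ_n = (τ₀μ₀ + τ_data·x̄)/(τ₀+τ_data), with τ₀=1/σ₀² and τ_data=n/σ².
Here τ₀ = 1/44.0 = 0.022727 and τ_data = 7/16.7 = 0.419162, so τ_n = 0.441889.
Rearranging for μ₀: μ₀ = (μ_n·τ_n − τ_data·x̄)/τ₀ = (-0.4480·0.441889 − 0.419162·-0.7) / 0.022727 = 0.095447/0.022727 ≈ 4.2.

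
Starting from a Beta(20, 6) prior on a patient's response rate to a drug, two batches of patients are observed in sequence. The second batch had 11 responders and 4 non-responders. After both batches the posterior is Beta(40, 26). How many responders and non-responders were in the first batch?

Sequential conjugate updates are equivalent to a single update on the pooled data, so total successes = posterior α − prior α and total failures = posterior β − prior β.
Total across both batches: 40−20=20 responders, 26−6=20 non-responders.
Subtract the second batch: 20−11=9 responders and 20−4=16 non-responders.

9 responders and 16 non-responders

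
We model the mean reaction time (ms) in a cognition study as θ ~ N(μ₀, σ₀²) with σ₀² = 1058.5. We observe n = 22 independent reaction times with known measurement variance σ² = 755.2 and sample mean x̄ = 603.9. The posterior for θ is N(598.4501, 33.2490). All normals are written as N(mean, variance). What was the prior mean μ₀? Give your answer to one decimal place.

The posterior mean is a precision-weighted average: μ_n = (τ₀μ₀ + τ_data·x̄)/(τ₀+τ_data), with τ₀=1/σ₀² and τ_data=n/σ².
Here τ₀ = 1/1058.5 = 0.000945 and τ_data = 22/755.2 = 0.029131, so τ_n = 0.030076.
Rearranging for μ₀: μ₀ = (μ_n·τ_n − τ_data·x̄)/τ₀ = (598.4501·0.030076 − 0.029131·603.9) / 0.000945 = 0.406774/0.000945 ≈ 430.4.

μ₀ = 430.4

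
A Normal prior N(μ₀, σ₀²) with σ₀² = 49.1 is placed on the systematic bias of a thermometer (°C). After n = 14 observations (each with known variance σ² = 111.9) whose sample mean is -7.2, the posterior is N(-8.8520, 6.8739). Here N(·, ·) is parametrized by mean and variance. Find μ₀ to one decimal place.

The posterior mean is a precision-weighted average: μ_n = (τ₀μ₀ + τ_data·x̄)/(τ₀+τ_data), with τ₀=1/σ₀² and τ_data=n/σ².
Here τ₀ = 1/49.1 = 0.020367 and τ_data = 14/111.9 = 0.125112, so τ_n = 0.145479.
Rearranging for μ₀: μ₀ = (μ_n·τ_n − τ_data·x̄)/τ₀ = (-8.8520·0.145479 − 0.125112·-7.2) / 0.020367 = -0.386974/0.020367 ≈ -19.0.

μ₀ = -19.0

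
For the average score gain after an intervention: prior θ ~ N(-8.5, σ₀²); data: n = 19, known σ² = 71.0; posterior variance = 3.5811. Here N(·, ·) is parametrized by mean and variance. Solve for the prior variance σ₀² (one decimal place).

Posterior precision equals prior precision plus data precision: 1/σ_n² = 1/σ₀² + n/σ².
So 1/σ₀² = 1/3.5811 − 19/71.0 = 0.279244 − 0.267606 = 0.011638.
Hence σ₀² = 1/0.011638 ≈ 85.9.

σ₀² = 85.9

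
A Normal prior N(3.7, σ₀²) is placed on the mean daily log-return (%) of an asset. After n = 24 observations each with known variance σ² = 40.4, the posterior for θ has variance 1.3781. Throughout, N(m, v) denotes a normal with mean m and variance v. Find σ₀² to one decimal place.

σ₀² = 7.6

Posterior precision equals prior precision plus data precision: 1/σ_n² = 1/σ₀² + n/σ².
So 1/σ₀² = 1/1.3781 − 24/40.4 = 0.725637 − 0.594059 = 0.131578.
Hence σ₀² = 1/0.131578 ≈ 7.6.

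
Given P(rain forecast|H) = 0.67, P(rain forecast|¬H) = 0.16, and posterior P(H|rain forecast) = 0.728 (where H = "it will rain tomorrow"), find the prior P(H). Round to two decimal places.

In odds form, posterior odds = prior odds × likelihood ratio, so prior odds = posterior odds ÷ LR.
Posterior odds = 0.728/(1−0.728) = 2.6765. LR = 0.67/0.16 = 4.1875.
Prior odds = 2.6765/4.1875 = 0.6392, so P(H) = 0.6392/(1+0.6392) ≈ 0.39.

P(H) = 0.39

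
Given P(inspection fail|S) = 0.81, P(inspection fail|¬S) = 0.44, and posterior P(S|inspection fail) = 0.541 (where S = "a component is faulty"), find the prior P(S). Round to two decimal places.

In odds form, posterior odds = prior odds × likelihood ratio, so prior odds = posterior odds ÷ LR.
Posterior odds = 0.541/(1−0.541) = 1.1786. LR = 0.81/0.44 = 1.8409.
Prior odds = 1.1786/1.8409 = 0.6402, so P(S) = 0.6402/(1+0.6402) ≈ 0.39.

P(S) = 0.39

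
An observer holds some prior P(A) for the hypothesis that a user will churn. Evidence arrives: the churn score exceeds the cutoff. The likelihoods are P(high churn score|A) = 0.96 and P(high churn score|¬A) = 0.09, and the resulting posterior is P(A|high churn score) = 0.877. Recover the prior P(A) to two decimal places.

In odds form, posterior odds = prior odds × likelihood ratio, so prior odds = posterior odds ÷ LR.
Posterior odds = 0.877/(1−0.877) = 7.1301. LR = 0.96/0.09 = 10.6667.
Prior odds = 7.1301/10.6667 = 0.6684, so P(A) = 0.6684/(1+0.6684) ≈ 0.40.

P(A) = 0.40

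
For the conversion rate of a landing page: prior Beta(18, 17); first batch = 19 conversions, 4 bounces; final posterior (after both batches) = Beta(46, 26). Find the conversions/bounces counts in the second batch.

Sequential conjugate updates are equivalent to a single update on the pooled data, so total successes = posterior α − prior α and total failures = posterior β − prior β.
Total across both batches: 46−18=28 conversions, 26−17=9 bounces.
Subtract the first batch: 28−19=9 conversions and 9−4=5 bounces.

9 conversions and 5 bounces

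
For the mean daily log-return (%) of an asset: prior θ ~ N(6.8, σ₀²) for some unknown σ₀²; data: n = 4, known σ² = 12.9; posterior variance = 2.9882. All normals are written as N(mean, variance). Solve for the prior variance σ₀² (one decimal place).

σ₀² = 40.7

Posterior precision equals prior precision plus data precision: 1/σ_n² = 1/σ₀² + n/σ².
So 1/σ₀² = 1/2.9882 − 4/12.9 = 0.334650 − 0.310078 = 0.024572.
Hence σ₀² = 1/0.024572 ≈ 40.7.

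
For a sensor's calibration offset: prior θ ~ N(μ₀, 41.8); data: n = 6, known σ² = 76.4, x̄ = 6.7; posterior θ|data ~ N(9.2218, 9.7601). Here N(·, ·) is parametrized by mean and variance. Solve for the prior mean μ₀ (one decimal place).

μ₀ = 17.5

With known observation variance, the Normal–Normal posterior has precision τ_n = τ₀ + n/σ² and mean μ_n = (τ₀μ₀ + (n/σ²)x̄)/τ_n.
Here τ₀ = 1/41.8 = 0.023923 and τ_data = 6/76.4 = 0.078534, so τ_n = 0.102457.
Rearranging for μ₀: μ₀ = (μ_n·τ_n − τ_data·x̄)/τ₀ = (9.2218·0.102457 − 0.078534·6.7) / 0.023923 = 0.418660/0.023923 ≈ 17.5.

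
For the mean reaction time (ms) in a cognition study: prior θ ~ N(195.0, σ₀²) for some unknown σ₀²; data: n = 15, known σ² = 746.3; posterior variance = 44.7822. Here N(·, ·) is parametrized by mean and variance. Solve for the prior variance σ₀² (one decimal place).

σ₀² = 448.2

Posterior precision equals prior precision plus data precision: 1/σ_n² = 1/σ₀² + n/σ².
So 1/σ₀² = 1/44.7822 − 15/746.3 = 0.022330 − 0.020099 = 0.002231.
Hence σ₀² = 1/0.002231 ≈ 448.2.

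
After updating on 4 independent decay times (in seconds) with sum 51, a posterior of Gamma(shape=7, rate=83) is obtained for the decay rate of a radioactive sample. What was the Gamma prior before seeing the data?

Gamma(shape=3, rate=32)

For an exponential likelihood with a Gamma(α, β) prior on the rate, n observations with total T give posterior Gamma(α+n, β+T).
So α = 7 − 4 = 3 and β = 83 − 51 = 32.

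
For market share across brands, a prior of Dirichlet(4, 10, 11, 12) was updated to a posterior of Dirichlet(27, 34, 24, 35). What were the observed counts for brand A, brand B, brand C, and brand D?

For a Dirichlet(α) prior with multinomial counts c, the posterior is Dirichlet(α + c) componentwise.
Counts are posterior − prior componentwise: 27−4=23, 34−10=24, 24−11=13, 35−12=23.

counts (23, 24, 13, 23)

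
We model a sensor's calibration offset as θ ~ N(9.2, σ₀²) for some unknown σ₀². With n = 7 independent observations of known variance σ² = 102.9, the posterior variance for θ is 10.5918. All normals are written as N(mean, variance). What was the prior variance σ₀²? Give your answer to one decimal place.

For the Normal–Normal model with known σ², precisions add: τ_n = τ₀ + n/σ².
So 1/σ₀² = 1/10.5918 − 7/102.9 = 0.094413 − 0.068027 = 0.026386.
Hence σ₀² = 1/0.026386 ≈ 37.9.

σ₀² = 37.9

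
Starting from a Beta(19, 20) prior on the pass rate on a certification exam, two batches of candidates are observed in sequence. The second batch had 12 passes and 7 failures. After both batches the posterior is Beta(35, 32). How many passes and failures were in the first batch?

Because Beta–binomial updating is additive in the counts, the combined data contributed (α_post−α_prior, β_post−β_prior) successes and failures.
Total across both batches: 35−19=16 passes, 32−20=12 failures.
Subtract the second batch: 16−12=4 passes and 12−7=5 failures.

4 passes and 5 failures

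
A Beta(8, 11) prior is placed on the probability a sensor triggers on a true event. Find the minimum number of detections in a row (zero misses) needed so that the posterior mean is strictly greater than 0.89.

After k detections and 0 misses the posterior is Beta(8+k, 11), with mean (8+k)/(8+11+k).
Set (8+k)/(19+k) > 0.89 and solve: k > (0.89·19 − 8)/(1 − 0.89) = 81.000.
The smallest integer exceeding 81.000 is 82.

k = 82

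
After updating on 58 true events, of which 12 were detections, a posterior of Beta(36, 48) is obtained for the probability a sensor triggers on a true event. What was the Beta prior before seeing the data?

A Beta(α, β) prior with s successes and f failures in binomial data gives a Beta(α+s, β+f) posterior.
So α = 36 − 12 = 24 and β = 48 − 46 = 2.

Beta(24, 2)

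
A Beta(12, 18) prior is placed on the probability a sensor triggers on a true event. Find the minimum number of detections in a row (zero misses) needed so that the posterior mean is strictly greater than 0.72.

After k detections and 0 misses the posterior is Beta(12+k, 18), with mean (12+k)/(12+18+k).
Set (12+k)/(30+k) > 0.72 and solve: k > (0.72·30 − 12)/(1 − 0.72) = 34.286.
The smallest integer exceeding 34.286 is 35.

k = 35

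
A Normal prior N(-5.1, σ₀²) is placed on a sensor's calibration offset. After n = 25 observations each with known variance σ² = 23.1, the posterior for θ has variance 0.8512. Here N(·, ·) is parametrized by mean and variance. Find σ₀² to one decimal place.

Posterior precision equals prior precision plus data precision: 1/σ_n² = 1/σ₀² + n/σ².
So 1/σ₀² = 1/0.8512 − 25/23.1 = 1.174812 − 1.082251 = 0.092561.
Hence σ₀² = 1/0.092561 ≈ 10.8.

σ₀² = 10.8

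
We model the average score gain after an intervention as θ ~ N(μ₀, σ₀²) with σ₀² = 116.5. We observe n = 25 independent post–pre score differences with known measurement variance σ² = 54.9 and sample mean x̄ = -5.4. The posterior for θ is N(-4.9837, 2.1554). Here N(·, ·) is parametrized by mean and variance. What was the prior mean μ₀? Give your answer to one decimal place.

μ₀ = 17.1

With known observation variance, the Normal–Normal posterior has precision τ_n = τ₀ + n/σ² and mean μ_n = (τ₀μ₀ + (n/σ²)x̄)/τ_n.
Here τ₀ = 1/116.5 = 0.008584 and τ_data = 25/54.9 = 0.455373, so τ_n = 0.463957.
Rearranging for μ₀: μ₀ = (μ_n·τ_n − τ_data·x̄)/τ₀ = (-4.9837·0.463957 − 0.455373·-5.4) / 0.008584 = 0.146792/0.008584 ≈ 17.1.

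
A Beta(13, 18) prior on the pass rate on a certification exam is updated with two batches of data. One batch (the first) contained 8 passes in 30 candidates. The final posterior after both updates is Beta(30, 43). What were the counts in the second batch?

Because Beta–binomial updating is additive in the counts, the combined data contributed (α_post−α_prior, β_post−β_prior) successes and failures.
Total across both batches: 30−13=17 passes, 43−18=25 failures.
Subtract the first batch: 17−8=9 passes and 25−22=3 failures.

9 passes and 3 failures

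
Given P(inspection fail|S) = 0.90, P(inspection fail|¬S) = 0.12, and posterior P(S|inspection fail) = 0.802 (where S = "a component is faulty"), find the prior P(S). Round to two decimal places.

In odds form, posterior odds = prior odds × likelihood ratio, so prior odds = posterior odds ÷ LR.
Posterior odds = 0.802/(1−0.802) = 4.0505. LR = 0.90/0.12 = 7.5000.
Prior odds = 4.0505/7.5000 = 0.5401, so P(S) = 0.5401/(1+0.5401) ≈ 0.35.

P(S) = 0.35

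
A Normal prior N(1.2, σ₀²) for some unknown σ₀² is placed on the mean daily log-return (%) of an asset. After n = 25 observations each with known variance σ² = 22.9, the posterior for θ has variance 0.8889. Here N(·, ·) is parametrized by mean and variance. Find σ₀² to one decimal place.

σ₀² = 30.0

For the Normal–Normal model with known σ², precisions add: τ_n = τ₀ + n/σ².
So 1/σ₀² = 1/0.8889 − 25/22.9 = 1.124986 − 1.091703 = 0.033283.
Hence σ₀² = 1/0.033283 ≈ 30.0.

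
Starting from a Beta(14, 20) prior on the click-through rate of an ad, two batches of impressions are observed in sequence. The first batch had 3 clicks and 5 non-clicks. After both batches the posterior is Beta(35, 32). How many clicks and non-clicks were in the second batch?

18 clicks and 7 non-clicks

Because Beta–binomial updating is additive in the counts, the combined data contributed (α_post−α_prior, β_post−β_prior) successes and failures.
Total across both batches: 35−14=21 clicks, 32−20=12 non-clicks.
Subtract the first batch: 21−3=18 clicks and 12−5=7 non-clicks.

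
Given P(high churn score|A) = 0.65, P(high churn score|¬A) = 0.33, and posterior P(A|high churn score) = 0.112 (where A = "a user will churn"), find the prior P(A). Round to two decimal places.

In odds form, posterior odds = prior odds × likelihood ratio, so prior odds = posterior odds ÷ LR.
Posterior odds = 0.112/(1−0.112) = 0.1261. LR = 0.65/0.33 = 1.9697.
Prior odds = 0.1261/1.9697 = 0.0640, so P(A) = 0.0640/(1+0.0640) ≈ 0.06.

P(A) = 0.06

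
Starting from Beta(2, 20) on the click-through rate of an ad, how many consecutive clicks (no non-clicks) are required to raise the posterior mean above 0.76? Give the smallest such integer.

After k clicks and 0 non-clicks the posterior is Beta(2+k, 20), with mean (2+k)/(2+20+k).
Set (2+k)/(22+k) > 0.76 and solve: k > (0.76·22 − 2)/(1 − 0.76) = 61.333.
The smallest integer exceeding 61.333 is 62.

k = 62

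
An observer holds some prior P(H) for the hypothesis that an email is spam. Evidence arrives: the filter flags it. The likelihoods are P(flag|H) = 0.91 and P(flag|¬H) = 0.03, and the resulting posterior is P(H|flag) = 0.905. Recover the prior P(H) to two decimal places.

P(H) = 0.24

In odds form, posterior odds = prior odds × likelihood ratio, so prior odds = posterior odds ÷ LR.
Posterior odds = 0.905/(1−0.905) = 9.5263. LR = 0.91/0.03 = 30.3333.
Prior odds = 9.5263/30.3333 = 0.3141, so P(H) = 0.3141/(1+0.3141) ≈ 0.24.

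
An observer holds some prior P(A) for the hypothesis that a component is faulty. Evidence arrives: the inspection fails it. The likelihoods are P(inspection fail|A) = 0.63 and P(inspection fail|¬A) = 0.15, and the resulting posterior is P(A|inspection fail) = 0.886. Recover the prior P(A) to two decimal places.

P(A) = 0.65

Bayes' rule in odds form gives O(A|E) = O(A)·[P(E|A)/P(E|¬A)], hence O(A) = O(A|E)/LR.
Posterior odds = 0.886/(1−0.886) = 7.7719. LR = 0.63/0.15 = 4.2000.
Prior odds = 7.7719/4.2000 = 1.8505, so P(A) = 1.8505/(1+1.8505) ≈ 0.65.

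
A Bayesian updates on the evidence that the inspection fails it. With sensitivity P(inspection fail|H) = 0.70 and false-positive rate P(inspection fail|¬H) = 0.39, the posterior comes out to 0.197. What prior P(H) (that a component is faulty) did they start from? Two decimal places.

P(H) = 0.12

In odds form, posterior odds = prior odds × likelihood ratio, so prior odds = posterior odds ÷ LR.
Posterior odds = 0.197/(1−0.197) = 0.2453. LR = 0.70/0.39 = 1.7949.
Prior odds = 0.2453/1.7949 = 0.1367, so P(H) = 0.1367/(1+0.1367) ≈ 0.12.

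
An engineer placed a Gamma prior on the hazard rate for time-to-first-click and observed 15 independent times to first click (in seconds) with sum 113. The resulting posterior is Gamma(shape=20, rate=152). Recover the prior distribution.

For an exponential likelihood with a Gamma(α, β) prior on the rate, n observations with total T give posterior Gamma(α+n, β+T).
So α = 20 − 15 = 5 and β = 152 − 113 = 39.

Gamma(shape=5, rate=39)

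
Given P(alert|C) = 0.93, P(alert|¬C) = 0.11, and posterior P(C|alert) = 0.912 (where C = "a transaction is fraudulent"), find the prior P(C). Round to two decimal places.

P(C) = 0.55

In odds form, posterior odds = prior odds × likelihood ratio, so prior odds = posterior odds ÷ LR.
Posterior odds = 0.912/(1−0.912) = 10.3636. LR = 0.93/0.11 = 8.4545.
Prior odds = 10.3636/8.4545 = 1.2258, so P(C) = 1.2258/(1+1.2258) ≈ 0.55.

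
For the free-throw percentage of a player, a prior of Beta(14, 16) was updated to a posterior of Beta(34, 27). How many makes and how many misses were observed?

20 makes and 11 misses

Beta is conjugate to the binomial likelihood: posterior = Beta(a+s, b+f).
Match parameters: s=34−14=20, f=27−16=11.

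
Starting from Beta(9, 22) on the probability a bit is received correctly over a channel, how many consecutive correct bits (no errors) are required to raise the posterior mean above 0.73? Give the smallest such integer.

After k correct bits and 0 errors the posterior is Beta(9+k, 22), with mean (9+k)/(9+22+k).
Set (9+k)/(31+k) > 0.73 and solve: k > (0.73·31 − 9)/(1 − 0.73) = 50.481.
The smallest integer exceeding 50.481 is 51, and checking k=51: (60)/(82) = 0.7317 > 0.73.

k = 51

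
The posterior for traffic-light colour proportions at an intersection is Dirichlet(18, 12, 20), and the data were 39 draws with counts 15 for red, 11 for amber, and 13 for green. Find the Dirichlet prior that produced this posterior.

Dirichlet(3, 1, 7)

For a Dirichlet(α) prior with multinomial counts c, the posterior is Dirichlet(α + c) componentwise.
Subtract each count from the matching posterior parameter: 18−15=3, 12−11=1, 20−13=7.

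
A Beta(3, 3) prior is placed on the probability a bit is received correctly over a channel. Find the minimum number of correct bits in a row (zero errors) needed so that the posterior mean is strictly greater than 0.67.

After k correct bits and 0 errors the posterior is Beta(3+k, 3), with mean (3+k)/(3+3+k).
Set (3+k)/(6+k) > 0.67 and solve: k > (0.67·6 − 3)/(1 − 0.67) = 3.091.
The smallest integer exceeding 3.091 is 4.

k = 4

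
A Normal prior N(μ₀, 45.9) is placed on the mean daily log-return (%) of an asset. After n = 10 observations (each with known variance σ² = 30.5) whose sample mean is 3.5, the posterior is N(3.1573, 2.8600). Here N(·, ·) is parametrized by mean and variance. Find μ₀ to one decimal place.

μ₀ = -2.0

With known observation variance, the Normal–Normal posterior has precision τ_n = τ₀ + n/σ² and mean μ_n = (τ₀μ₀ + (n/σ²)x̄)/τ_n.
Here τ₀ = 1/45.9 = 0.021786 and τ_data = 10/30.5 = 0.327869, so τ_n = 0.349655.
Rearranging for μ₀: μ₀ = (μ_n·τ_n − τ_data·x̄)/τ₀ = (3.1573·0.349655 − 0.327869·3.5) / 0.021786 = -0.043576/0.021786 ≈ -2.0.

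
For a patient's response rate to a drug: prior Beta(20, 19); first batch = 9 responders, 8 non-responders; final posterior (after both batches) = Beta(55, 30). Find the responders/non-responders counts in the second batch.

Because Beta–binomial updating is additive in the counts, the combined data contributed (α_post−α_prior, β_post−β_prior) successes and failures.
Total across both batches: 55−20=35 responders, 30−19=11 non-responders.
Subtract the first batch: 35−9=26 responders and 11−8=3 non-responders.

26 responders and 3 non-responders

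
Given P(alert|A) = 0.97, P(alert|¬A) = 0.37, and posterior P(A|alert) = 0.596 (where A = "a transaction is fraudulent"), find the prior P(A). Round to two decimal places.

Bayes' rule in odds form gives O(A|E) = O(A)·[P(E|A)/P(E|¬A)], hence O(A) = O(A|E)/LR.
Posterior odds = 0.596/(1−0.596) = 1.4752. LR = 0.97/0.37 = 2.6216.
Prior odds = 1.4752/2.6216 = 0.5627, so P(A) = 0.5627/(1+0.5627) ≈ 0.36.

P(A) = 0.36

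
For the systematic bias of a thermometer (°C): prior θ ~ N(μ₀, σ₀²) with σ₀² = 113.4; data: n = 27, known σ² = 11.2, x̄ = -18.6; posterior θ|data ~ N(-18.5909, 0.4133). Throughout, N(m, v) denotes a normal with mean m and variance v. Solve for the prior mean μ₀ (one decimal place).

μ₀ = -16.1

The posterior mean is a precision-weighted average: μ_n = (τ₀μ₀ + τ_data·x̄)/(τ₀+τ_data), with τ₀=1/σ₀² and τ_data=n/σ².
Here τ₀ = 1/113.4 = 0.008818 and τ_data = 27/11.2 = 2.410714, so τ_n = 2.419532.
Rearranging for μ₀: μ₀ = (μ_n·τ_n − τ_data·x̄)/τ₀ = (-18.5909·2.419532 − 2.410714·-18.6) / 0.008818 = -0.141997/0.008818 ≈ -16.1.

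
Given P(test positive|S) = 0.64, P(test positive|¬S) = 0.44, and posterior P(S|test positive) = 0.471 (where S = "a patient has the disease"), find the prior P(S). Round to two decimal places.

P(S) = 0.38

Bayes' rule in odds form gives O(S|E) = O(S)·[P(E|S)/P(E|¬S)], hence O(S) = O(S|E)/LR.
Posterior odds = 0.471/(1−0.471) = 0.8904. LR = 0.64/0.44 = 1.4545.
Prior odds = 0.8904/1.4545 = 0.6122, so P(S) = 0.6122/(1+0.6122) ≈ 0.38.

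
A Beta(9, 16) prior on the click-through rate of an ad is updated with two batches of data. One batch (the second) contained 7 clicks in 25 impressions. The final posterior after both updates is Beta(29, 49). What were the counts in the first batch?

13 clicks and 15 non-clicks

Sequential conjugate updates are equivalent to a single update on the pooled data, so total successes = posterior α − prior α and total failures = posterior β − prior β.
Total across both batches: 29−9=20 clicks, 49−16=33 non-clicks.
Subtract the second batch: 20−7=13 clicks and 33−18=15 non-clicks.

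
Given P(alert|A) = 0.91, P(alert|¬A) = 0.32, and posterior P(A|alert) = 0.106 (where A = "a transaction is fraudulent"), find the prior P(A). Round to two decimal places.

Bayes' rule in odds form gives O(A|E) = O(A)·[P(E|A)/P(E|¬A)], hence O(A) = O(A|E)/LR.
Posterior odds = 0.106/(1−0.106) = 0.1186. LR = 0.91/0.32 = 2.8438.
Prior odds = 0.1186/2.8438 = 0.0417, so P(A) = 0.0417/(1+0.0417) ≈ 0.04.

P(A) = 0.04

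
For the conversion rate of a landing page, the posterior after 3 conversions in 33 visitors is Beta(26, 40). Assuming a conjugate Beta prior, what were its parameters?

Beta(23, 10)

A Beta(α, β) prior with s successes and f failures in binomial data gives a Beta(α+s, β+f) posterior.
Subtract the data counts: 26−3=23, 40−30=10.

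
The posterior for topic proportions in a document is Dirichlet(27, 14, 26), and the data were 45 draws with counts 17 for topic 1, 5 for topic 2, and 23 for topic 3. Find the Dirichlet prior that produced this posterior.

For a Dirichlet(α) prior with multinomial counts c, the posterior is Dirichlet(α + c) componentwise.
Subtract each count from the matching posterior parameter: 27−17=10, 14−5=9, 26−23=3.

Dirichlet(10, 9, 3)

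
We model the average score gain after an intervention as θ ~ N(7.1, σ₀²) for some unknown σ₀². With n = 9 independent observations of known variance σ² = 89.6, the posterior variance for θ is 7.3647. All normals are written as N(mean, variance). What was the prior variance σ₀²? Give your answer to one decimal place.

For the Normal–Normal model with known σ², precisions add: τ_n = τ₀ + n/σ².
So 1/σ₀² = 1/7.3647 − 9/89.6 = 0.135783 − 0.100446 = 0.035337.
Hence σ₀² = 1/0.035337 ≈ 28.3.

σ₀² = 28.3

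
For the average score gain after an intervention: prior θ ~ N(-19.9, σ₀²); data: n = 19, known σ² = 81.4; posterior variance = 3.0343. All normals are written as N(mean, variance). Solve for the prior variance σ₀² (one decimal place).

For the Normal–Normal model with known σ², precisions add: τ_n = τ₀ + n/σ².
So 1/σ₀² = 1/3.0343 − 19/81.4 = 0.329565 − 0.233415 = 0.096150.
Hence σ₀² = 1/0.096150 ≈ 10.4.

σ₀² = 10.4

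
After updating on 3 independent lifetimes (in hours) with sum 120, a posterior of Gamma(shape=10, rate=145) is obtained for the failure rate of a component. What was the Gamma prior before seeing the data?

Gamma–exponential conjugacy: posterior shape = α + n, posterior rate = β + Σtᵢ.
So α = 10 − 3 = 7 and β = 145 − 120 = 25.

Gamma(shape=7, rate=25)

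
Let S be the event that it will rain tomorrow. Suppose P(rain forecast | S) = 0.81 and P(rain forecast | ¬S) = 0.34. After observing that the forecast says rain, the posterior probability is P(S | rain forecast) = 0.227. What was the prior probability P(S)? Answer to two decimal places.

In odds form, posterior odds = prior odds × likelihood ratio, so prior odds = posterior odds ÷ LR.
Posterior odds = 0.227/(1−0.227) = 0.2937. LR = 0.81/0.34 = 2.3824.
Prior odds = 0.2937/2.3824 = 0.1233, so P(S) = 0.1233/(1+0.1233) ≈ 0.11.

P(S) = 0.11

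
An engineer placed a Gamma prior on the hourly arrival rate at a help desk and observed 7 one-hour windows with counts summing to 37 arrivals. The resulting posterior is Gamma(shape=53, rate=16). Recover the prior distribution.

Gamma(shape=16, rate=9)

A Gamma(α, β) prior (rate parametrization) on a Poisson rate with n observations summing to S gives posterior Gamma(α+S, β+n).
So α = 53 − 37 = 16 and β = 16 − 7 = 9.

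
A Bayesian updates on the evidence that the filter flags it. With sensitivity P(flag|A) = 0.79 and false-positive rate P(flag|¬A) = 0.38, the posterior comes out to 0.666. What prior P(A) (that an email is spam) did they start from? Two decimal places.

P(A) = 0.49

Bayes' rule in odds form gives O(A|E) = O(A)·[P(E|A)/P(E|¬A)], hence O(A) = O(A|E)/LR.
Posterior odds = 0.666/(1−0.666) = 1.9940. LR = 0.79/0.38 = 2.0789.
Prior odds = 1.9940/2.0789 = 0.9592, so P(A) = 0.9592/(1+0.9592) ≈ 0.49.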